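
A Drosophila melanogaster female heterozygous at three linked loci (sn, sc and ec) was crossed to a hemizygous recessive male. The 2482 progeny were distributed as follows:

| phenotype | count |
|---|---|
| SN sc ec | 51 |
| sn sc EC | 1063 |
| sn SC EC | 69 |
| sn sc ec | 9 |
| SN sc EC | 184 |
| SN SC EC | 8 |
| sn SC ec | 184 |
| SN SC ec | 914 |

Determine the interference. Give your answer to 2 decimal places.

The two most frequent reciprocal classes, SN SC ec and sn sc EC, are the parental types, so the F1 was SN SC ec / sn sc EC.
The two rarest classes, SN SC EC and sn sc ec, are the double crossovers. Comparing them with the parentals, only the ec allele has switched, so ec is the middle locus and the order is sc – ec – sn.
sc–ec: (120 + 17)/2482 = 0.0552; ec–sn: (368 + 17)/2482 = 0.1551.
Expected DCO frequency = 0.0552 × 0.1551 ≈ 0.00856; observed = 17/2482 ≈ 0.00685.
Coefficient of coincidence = 0.00685/0.00856 ≈ 0.80; interference = 1 − 0.80 = 0.20.

0.20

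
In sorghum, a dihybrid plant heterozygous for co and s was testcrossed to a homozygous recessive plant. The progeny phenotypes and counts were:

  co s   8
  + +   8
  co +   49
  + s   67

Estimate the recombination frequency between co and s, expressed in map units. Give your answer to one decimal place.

12.1 map units

The two most frequent classes, + s (67) and co + (49), are the parental types, so the F1 was + s / co +.
The recombinant classes are + + and co s: 8 + 8 = 16.
Recombination frequency = 16/132 = 0.1212 ≈ 12.1%, i.e. 12.1 map units.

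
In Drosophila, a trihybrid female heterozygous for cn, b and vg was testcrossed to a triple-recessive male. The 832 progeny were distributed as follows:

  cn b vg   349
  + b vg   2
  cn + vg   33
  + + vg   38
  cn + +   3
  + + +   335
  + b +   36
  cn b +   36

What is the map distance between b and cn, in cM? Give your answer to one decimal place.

The two most frequent reciprocal classes, + + + and cn b vg, are the parental types, so the F1 was + + + / cn b vg.
The two rarest classes, cn + + and + b vg, are the double crossovers. Comparing them with the parentals, only the cn allele has switched, so cn is the middle locus and the order is b – cn – vg.
Crossovers in the b–cn interval produce the single-crossover classes + b + and cn + vg (36 + 33 = 69) plus the double crossovers (5).
RF(b–cn) = (69 + 5) / 832 = 74/832 = 0.0889 → 8.9 cM.

8.9 cM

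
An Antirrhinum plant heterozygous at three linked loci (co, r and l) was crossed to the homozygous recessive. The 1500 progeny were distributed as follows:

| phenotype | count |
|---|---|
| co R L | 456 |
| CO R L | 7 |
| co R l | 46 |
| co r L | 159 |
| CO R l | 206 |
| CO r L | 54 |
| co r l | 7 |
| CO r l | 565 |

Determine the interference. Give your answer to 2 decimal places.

0.51

The two most frequent reciprocal classes, co R L and CO r l, are the parental types, so the F1 was co R L / CO r l.
The two rarest classes, CO R L and co r l, are the double crossovers. Comparing them with the parentals, only the co allele has switched, so co is the middle locus and the order is r – co – l.
r–co: (365 + 14)/1500 = 0.2527; co–l: (100 + 14)/1500 = 0.0760.
Expected DCO frequency = 0.2527 × 0.0760 ≈ 0.01921; observed = 14/1500 ≈ 0.00933.
Coefficient of coincidence = 0.00933/0.01921 ≈ 0.49; interference = 1 − 0.49 = 0.51.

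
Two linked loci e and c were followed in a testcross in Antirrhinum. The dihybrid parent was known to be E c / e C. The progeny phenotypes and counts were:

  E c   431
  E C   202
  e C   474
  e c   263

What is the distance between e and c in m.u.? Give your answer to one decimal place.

33.9 m.u.

The recombinant classes are E C and e c: 202 + 263 = 465.
Recombination frequency = 465/1370 = 0.3394 ≈ 33.9%, i.e. 33.9 m.u.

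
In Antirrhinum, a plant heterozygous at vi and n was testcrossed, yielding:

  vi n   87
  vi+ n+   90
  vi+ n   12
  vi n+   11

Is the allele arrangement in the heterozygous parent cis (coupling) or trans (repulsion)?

cis

The two most frequent classes are vi+ n+ (90) and vi n (87); these are the parental (non-recombinant) types.
So the F1 carried vi+ n+ on one chromosome and vi n on the other — the recessive alleles are on the same chromosome (cis / coupling).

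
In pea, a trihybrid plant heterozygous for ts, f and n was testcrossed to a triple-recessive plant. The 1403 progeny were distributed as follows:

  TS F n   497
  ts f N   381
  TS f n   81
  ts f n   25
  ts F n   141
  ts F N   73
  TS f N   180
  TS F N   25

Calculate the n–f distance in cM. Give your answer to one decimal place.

14.5 cM

The two most frequent reciprocal classes, TS F n and ts f N, are the parental types, so the F1 was TS F n / ts f N.
The two rarest classes, TS F N and ts f n, are the double crossovers. Comparing them with the parentals, only the n allele has switched, so n is the middle locus and the order is ts – n – f.
Crossovers in the n–f interval produce the single-crossover classes TS f n and ts F N (81 + 73 = 154) plus the double crossovers (50).
RF(n–f) = (154 + 50) / 1403 = 204/1403 = 0.1454 → 14.5 cM.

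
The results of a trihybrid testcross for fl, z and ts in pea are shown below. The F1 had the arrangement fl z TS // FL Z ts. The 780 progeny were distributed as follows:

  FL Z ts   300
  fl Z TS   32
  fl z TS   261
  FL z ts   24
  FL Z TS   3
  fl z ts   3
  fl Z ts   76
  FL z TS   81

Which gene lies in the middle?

ts

The two rarest classes, fl z ts and FL Z TS, are the double crossovers. Comparing them with the parentals, only the ts allele has switched, so ts is the middle locus and the order is fl – ts – z.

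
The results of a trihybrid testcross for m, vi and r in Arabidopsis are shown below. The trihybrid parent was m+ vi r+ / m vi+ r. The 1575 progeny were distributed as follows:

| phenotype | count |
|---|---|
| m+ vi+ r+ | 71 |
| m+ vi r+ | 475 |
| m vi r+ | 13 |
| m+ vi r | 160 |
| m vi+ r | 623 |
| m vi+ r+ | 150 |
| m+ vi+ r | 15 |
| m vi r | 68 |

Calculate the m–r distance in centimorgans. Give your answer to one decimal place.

The two rarest classes, m vi r+ and m+ vi+ r, are the double crossovers. Comparing them with the parentals, only the m allele has switched, so m is the middle locus and the order is vi – m – r.
Crossovers in the m–r interval produce the single-crossover classes m+ vi r and m vi+ r+ (160 + 150 = 310) plus the double crossovers (28).
RF(m–r) = (310 + 28) / 1575 = 338/1575 = 0.2146 → 21.5 centimorgans.

21.5 centimorgans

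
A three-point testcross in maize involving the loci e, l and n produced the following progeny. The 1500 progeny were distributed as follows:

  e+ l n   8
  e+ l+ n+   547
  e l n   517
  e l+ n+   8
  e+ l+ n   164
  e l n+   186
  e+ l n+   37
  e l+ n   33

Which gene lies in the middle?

e

The two most frequent reciprocal classes, e+ l+ n+ and e l n, are the parental types, so the F1 was e+ l+ n+ / e l n.
The two rarest classes, e l+ n+ and e+ l n, are the double crossovers. Comparing them with the parentals, only the e allele has switched, so e is the middle locus and the order is l – e – n.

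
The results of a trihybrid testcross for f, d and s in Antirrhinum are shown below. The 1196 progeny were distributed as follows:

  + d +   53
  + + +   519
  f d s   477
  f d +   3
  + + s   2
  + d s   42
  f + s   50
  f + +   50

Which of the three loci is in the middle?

The two most frequent reciprocal classes, + + + and f d s, are the parental types, so the F1 was + + + / f d s.
The two rarest classes, + + s and f d +, are the double crossovers. Comparing them with the parentals, only the s allele has switched, so s is the middle locus and the order is d – s – f.

s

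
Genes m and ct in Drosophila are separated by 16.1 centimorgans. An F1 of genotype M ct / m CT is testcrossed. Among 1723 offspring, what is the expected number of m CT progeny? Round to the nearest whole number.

A map distance of 16.1 centimorgans corresponds to a recombination frequency of 0.161.
The F1 is M ct / m CT, so m CT is a parental gamete class with expected frequency (1 − r)/2 = 0.839/2 = 0.4195.
Expected number = 0.4195 × 1723 = 722.80 ≈ 723.

723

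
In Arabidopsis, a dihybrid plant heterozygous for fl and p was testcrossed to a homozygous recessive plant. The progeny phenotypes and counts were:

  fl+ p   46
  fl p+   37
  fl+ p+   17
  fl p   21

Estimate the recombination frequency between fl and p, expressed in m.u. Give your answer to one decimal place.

The two most frequent classes, fl+ p (46) and fl p+ (37), are the parental types, so the F1 was fl+ p / fl p+.
The recombinant classes are fl+ p+ and fl p: 17 + 21 = 38.
Recombination frequency = 38/121 = 0.3140 ≈ 31.4%, i.e. 31.4 m.u.

31.4 m.u.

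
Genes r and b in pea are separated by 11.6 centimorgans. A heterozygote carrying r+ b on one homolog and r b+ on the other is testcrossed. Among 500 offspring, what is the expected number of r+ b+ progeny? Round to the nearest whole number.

29

A map distance of 11.6 centimorgans corresponds to a recombination frequency of 0.116.
The F1 is r+ b / r b+, so r+ b+ is a recombinant gamete class with expected frequency r/2 = 0.116/2 = 0.0580.
Expected number = 0.0580 × 500 = 29.00 ≈ 29.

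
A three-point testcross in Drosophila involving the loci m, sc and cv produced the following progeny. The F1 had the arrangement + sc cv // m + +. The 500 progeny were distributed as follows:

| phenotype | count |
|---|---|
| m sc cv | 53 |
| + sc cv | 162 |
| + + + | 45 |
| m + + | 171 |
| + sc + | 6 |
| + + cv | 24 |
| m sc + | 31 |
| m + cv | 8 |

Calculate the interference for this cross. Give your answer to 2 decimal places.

0.09

The two rarest classes, + sc + and m + cv, are the double crossovers. Comparing them with the parentals, only the cv allele has switched, so cv is the middle locus and the order is sc – cv – m.
sc–cv: (55 + 14)/500 = 0.1380; cv–m: (98 + 14)/500 = 0.2240.
Expected DCO frequency = 0.1380 × 0.2240 ≈ 0.03091; observed = 14/500 ≈ 0.02800.
Coefficient of coincidence = 0.02800/0.03091 ≈ 0.91; interference = 1 − 0.91 = 0.09.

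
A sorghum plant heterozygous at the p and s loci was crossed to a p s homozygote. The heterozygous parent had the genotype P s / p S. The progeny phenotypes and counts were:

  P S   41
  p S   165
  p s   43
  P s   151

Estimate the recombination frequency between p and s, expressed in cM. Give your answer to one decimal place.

21.0 cM

The recombinant classes are P S and p s: 41 + 43 = 84.
Recombination frequency = 84/400 = 0.2100 ≈ 21.0%, i.e. 21.0 cM.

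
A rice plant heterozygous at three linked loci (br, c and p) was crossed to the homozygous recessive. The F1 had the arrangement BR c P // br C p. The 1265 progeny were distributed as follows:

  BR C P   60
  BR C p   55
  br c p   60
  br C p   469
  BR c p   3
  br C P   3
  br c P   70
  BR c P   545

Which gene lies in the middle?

p

The two rarest classes, BR c p and br C P, are the double crossovers. Comparing them with the parentals, only the p allele has switched, so p is the middle locus and the order is br – p – c.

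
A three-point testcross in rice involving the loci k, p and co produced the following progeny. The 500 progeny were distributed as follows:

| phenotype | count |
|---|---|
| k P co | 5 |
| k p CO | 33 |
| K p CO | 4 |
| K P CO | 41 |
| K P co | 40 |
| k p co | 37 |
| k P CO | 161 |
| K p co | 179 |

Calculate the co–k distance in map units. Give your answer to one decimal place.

The two most frequent reciprocal classes, K p co and k P CO, are the parental types, so the F1 was K p co / k P CO.
The two rarest classes, K p CO and k P co, are the double crossovers. Comparing them with the parentals, only the co allele has switched, so co is the middle locus and the order is p – co – k.
Crossovers in the co–k interval produce the single-crossover classes k p co and K P CO (37 + 41 = 78) plus the double crossovers (9).
RF(co–k) = (78 + 9) / 500 = 87/500 = 0.1740 → 17.4 map units.

17.4 map units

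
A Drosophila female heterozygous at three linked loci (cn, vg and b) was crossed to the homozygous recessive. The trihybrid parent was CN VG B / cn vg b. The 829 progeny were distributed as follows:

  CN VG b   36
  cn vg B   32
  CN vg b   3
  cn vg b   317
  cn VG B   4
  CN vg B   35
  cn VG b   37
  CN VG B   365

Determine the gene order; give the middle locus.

cn

The two rarest classes, cn VG B and CN vg b, are the double crossovers. Comparing them with the parentals, only the cn allele has switched, so cn is the middle locus and the order is vg – cn – b.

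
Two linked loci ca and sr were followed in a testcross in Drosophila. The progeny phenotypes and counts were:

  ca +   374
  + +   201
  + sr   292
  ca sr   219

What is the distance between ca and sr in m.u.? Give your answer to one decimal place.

38.7 m.u.

The two most frequent classes, + sr (292) and ca + (374), are the parental types, so the F1 was + sr / ca +.
The recombinant classes are + + and ca sr: 201 + 219 = 420.
Recombination frequency = 420/1086 = 0.3867 ≈ 38.7%, i.e. 38.7 m.u.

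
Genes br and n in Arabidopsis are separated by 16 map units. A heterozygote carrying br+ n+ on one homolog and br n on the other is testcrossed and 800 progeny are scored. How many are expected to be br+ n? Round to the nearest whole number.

64

A map distance of 16 map units corresponds to a recombination frequency of 0.160.
The F1 is br+ n+ / br n, so br+ n is a recombinant gamete class with expected frequency r/2 = 0.160/2 = 0.0800.
Expected number = 0.0800 × 800 = 64.00 ≈ 64.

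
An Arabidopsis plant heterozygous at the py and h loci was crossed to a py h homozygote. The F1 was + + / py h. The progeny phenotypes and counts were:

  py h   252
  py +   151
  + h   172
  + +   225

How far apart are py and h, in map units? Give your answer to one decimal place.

40.4 map units

The recombinant classes are + h and py +: 172 + 151 = 323.
Recombination frequency = 323/800 = 0.4037 ≈ 40.4%, i.e. 40.4 map units.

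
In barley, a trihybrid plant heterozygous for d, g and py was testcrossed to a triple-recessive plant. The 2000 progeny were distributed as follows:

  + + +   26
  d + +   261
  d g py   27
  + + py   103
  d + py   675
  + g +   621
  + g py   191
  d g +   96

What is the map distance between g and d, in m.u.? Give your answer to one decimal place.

The two most frequent reciprocal classes, + g + and d + py, are the parental types, so the F1 was + g + / d + py.
The two rarest classes, + + + and d g py, are the double crossovers. Comparing them with the parentals, only the g allele has switched, so g is the middle locus and the order is py – g – d.
Crossovers in the g–d interval produce the single-crossover classes d g + and + + py (96 + 103 = 199) plus the double crossovers (53).
RF(g–d) = (199 + 53) / 2000 = 252/2000 = 0.1260 → 12.6 m.u.

12.6 m.u.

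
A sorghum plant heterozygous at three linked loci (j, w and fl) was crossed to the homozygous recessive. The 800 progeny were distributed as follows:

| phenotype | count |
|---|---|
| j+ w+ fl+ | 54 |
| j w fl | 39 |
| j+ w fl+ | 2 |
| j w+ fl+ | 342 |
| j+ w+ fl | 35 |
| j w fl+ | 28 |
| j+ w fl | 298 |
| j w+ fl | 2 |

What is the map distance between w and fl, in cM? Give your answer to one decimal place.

The two most frequent reciprocal classes, j w+ fl+ and j+ w fl, are the parental types, so the F1 was j w+ fl+ / j+ w fl.
The two rarest classes, j w+ fl and j+ w fl+, are the double crossovers. Comparing them with the parentals, only the fl allele has switched, so fl is the middle locus and the order is w – fl – j.
Crossovers in the w–fl interval produce the single-crossover classes j w fl+ and j+ w+ fl (28 + 35 = 63) plus the double crossovers (4).
RF(w–fl) = (63 + 4) / 800 = 67/800 = 0.0838 → 8.4 cM.

8.4 cM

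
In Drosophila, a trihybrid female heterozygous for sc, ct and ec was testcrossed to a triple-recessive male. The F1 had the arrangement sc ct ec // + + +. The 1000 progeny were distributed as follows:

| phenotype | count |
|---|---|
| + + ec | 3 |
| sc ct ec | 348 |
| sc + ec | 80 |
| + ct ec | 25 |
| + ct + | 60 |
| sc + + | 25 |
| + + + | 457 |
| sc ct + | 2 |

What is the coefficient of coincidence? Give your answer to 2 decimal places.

0.63

The two rarest classes, sc ct + and + + ec, are the double crossovers. Comparing them with the parentals, only the ec allele has switched, so ec is the middle locus and the order is ct – ec – sc.
ct–ec: (140 + 5)/1000 = 0.1450; ec–sc: (50 + 5)/1000 = 0.0550.
Expected DCO frequency = 0.1450 × 0.0550 ≈ 0.00797; observed = 5/1000 ≈ 0.00500.
Coefficient of coincidence = 0.00500/0.00797 ≈ 0.63.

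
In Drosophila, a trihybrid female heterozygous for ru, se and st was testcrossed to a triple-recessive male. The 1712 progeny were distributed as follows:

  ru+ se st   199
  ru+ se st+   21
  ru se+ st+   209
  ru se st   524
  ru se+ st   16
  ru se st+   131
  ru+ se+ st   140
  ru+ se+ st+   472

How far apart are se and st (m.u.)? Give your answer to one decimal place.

18.0 m.u.

The two most frequent reciprocal classes, ru+ se+ st+ and ru se st, are the parental types, so the F1 was ru+ se+ st+ / ru se st.
The two rarest classes, ru+ se st+ and ru se+ st, are the double crossovers. Comparing them with the parentals, only the se allele has switched, so se is the middle locus and the order is st – se – ru.
Crossovers in the st–se interval produce the single-crossover classes ru+ se+ st and ru se st+ (140 + 131 = 271) plus the double crossovers (37).
RF(st–se) = (271 + 37) / 1712 = 308/1712 = 0.1799 → 18.0 m.u.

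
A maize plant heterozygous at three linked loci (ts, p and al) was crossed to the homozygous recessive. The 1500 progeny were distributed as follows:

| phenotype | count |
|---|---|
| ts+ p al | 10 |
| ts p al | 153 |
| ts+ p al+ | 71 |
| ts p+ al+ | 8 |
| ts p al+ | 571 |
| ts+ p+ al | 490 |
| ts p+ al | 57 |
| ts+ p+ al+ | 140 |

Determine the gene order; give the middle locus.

p

The two most frequent reciprocal classes, ts+ p+ al and ts p al+, are the parental types, so the F1 was ts+ p+ al / ts p al+.
The two rarest classes, ts+ p al and ts p+ al+, are the double crossovers. Comparing them with the parentals, only the p allele has switched, so p is the middle locus and the order is al – p – ts.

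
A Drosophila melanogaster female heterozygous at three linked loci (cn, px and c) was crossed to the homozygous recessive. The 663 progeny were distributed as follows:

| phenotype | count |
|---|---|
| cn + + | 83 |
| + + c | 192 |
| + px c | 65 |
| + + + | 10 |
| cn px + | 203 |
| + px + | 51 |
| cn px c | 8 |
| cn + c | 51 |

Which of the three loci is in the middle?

The two most frequent reciprocal classes, cn px + and + + c, are the parental types, so the F1 was cn px + / + + c.
The two rarest classes, cn px c and + + +, are the double crossovers. Comparing them with the parentals, only the c allele has switched, so c is the middle locus and the order is px – c – cn.

c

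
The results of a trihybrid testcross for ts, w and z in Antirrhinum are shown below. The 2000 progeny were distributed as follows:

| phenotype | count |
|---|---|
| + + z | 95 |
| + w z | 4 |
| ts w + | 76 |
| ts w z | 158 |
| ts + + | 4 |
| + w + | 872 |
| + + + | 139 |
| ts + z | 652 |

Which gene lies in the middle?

z

The two most frequent reciprocal classes, ts + z and + w +, are the parental types, so the F1 was ts + z / + w +.
The two rarest classes, ts + + and + w z, are the double crossovers. Comparing them with the parentals, only the z allele has switched, so z is the middle locus and the order is ts – z – w.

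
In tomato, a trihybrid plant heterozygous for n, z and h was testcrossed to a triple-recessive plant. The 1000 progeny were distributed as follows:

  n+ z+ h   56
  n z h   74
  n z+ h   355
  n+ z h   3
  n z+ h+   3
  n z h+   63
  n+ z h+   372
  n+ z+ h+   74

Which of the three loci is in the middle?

The two most frequent reciprocal classes, n z+ h and n+ z h+, are the parental types, so the F1 was n z+ h / n+ z h+.
The two rarest classes, n z+ h+ and n+ z h, are the double crossovers. Comparing them with the parentals, only the h allele has switched, so h is the middle locus and the order is z – h – n.

h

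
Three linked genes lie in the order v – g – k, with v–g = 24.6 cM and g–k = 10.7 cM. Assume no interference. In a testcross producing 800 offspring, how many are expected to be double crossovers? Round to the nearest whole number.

21

Map distances give recombination frequencies of 0.246 and 0.107 for the two intervals.
With no interference, expected double-crossover frequency = 0.246 × 0.107 = 0.02632.
Expected number = 0.02632 × 800 = 21.06 ≈ 21.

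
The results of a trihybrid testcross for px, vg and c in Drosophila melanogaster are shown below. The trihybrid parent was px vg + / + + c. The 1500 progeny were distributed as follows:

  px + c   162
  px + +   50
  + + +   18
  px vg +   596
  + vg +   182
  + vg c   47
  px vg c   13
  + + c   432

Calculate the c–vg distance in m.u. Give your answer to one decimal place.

The two rarest classes, px vg c and + + +, are the double crossovers. Comparing them with the parentals, only the c allele has switched, so c is the middle locus and the order is px – c – vg.
Crossovers in the c–vg interval produce the single-crossover classes px + + and + vg c (50 + 47 = 97) plus the double crossovers (31).
RF(c–vg) = (97 + 31) / 1500 = 128/1500 = 0.0853 → 8.5 m.u.

8.5 m.u.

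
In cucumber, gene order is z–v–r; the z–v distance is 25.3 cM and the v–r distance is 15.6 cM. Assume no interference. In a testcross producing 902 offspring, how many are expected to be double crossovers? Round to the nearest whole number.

36

Map distances give recombination frequencies of 0.253 and 0.156 for the two intervals.
With no interference, expected double-crossover frequency = 0.253 × 0.156 = 0.03947.
Expected number = 0.03947 × 902 = 35.60 ≈ 36.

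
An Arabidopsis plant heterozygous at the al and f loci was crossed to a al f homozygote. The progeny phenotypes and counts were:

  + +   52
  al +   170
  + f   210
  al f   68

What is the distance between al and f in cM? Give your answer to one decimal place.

24.0 cM

The two most frequent classes, + f (210) and al + (170), are the parental types, so the F1 was + f / al +.
The recombinant classes are + + and al f: 52 + 68 = 120.
Recombination frequency = 120/500 = 0.2400 ≈ 24.0%, i.e. 24.0 cM.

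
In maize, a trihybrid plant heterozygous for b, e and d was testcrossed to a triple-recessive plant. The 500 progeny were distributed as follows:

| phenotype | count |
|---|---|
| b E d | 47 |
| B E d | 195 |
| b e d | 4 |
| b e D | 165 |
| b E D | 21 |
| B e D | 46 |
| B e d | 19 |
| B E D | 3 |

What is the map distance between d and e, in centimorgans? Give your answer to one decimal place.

9.4 centimorgans

The two most frequent reciprocal classes, b e D and B E d, are the parental types, so the F1 was b e D / B E d.
The two rarest classes, b e d and B E D, are the double crossovers. Comparing them with the parentals, only the d allele has switched, so d is the middle locus and the order is b – d – e.
Crossovers in the d–e interval produce the single-crossover classes b E D and B e d (21 + 19 = 40) plus the double crossovers (7).
RF(d–e) = (40 + 7) / 500 = 47/500 = 0.0940 → 9.4 centimorgans.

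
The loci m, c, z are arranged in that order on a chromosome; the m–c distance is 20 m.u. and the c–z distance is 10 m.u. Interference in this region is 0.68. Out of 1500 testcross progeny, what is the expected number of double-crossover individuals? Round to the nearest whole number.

Map distances give recombination frequencies of 0.200 and 0.100 for the two intervals.
With interference 0.68 (so coincidence = 0.32), expected double-crossover frequency = 0.200 × 0.100 × 0.32 = 0.00640.
Expected number = 0.00640 × 1500 = 9.60 ≈ 10.

10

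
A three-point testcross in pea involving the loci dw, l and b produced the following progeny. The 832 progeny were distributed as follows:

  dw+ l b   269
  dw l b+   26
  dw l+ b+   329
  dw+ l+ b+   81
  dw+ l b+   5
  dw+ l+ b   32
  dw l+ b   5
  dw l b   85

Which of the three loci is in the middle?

The two most frequent reciprocal classes, dw l+ b+ and dw+ l b, are the parental types, so the F1 was dw l+ b+ / dw+ l b.
The two rarest classes, dw l+ b and dw+ l b+, are the double crossovers. Comparing them with the parentals, only the b allele has switched, so b is the middle locus and the order is l – b – dw.

b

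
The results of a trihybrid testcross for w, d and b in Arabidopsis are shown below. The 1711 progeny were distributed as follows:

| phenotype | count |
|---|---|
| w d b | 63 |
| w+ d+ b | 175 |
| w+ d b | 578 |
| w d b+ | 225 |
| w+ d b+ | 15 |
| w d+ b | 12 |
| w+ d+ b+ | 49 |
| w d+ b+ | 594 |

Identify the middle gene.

b

The two most frequent reciprocal classes, w+ d b and w d+ b+, are the parental types, so the F1 was w+ d b / w d+ b+.
The two rarest classes, w+ d b+ and w d+ b, are the double crossovers. Comparing them with the parentals, only the b allele has switched, so b is the middle locus and the order is w – b – d.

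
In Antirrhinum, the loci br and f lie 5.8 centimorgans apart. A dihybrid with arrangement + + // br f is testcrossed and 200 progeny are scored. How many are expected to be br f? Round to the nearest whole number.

94

A map distance of 5.8 centimorgans corresponds to a recombination frequency of 0.058.
The F1 is + + / br f, so br f is a parental gamete class with expected frequency (1 − r)/2 = 0.942/2 = 0.4710.
Expected number = 0.4710 × 200 = 94.20 ≈ 94.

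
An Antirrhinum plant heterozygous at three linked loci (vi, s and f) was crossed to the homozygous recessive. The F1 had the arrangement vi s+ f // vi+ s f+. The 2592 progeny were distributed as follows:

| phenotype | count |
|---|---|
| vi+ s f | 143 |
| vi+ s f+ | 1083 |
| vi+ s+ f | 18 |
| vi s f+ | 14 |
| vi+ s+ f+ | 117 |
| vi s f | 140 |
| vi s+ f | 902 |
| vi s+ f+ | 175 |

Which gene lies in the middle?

vi

The two rarest classes, vi+ s+ f and vi s f+, are the double crossovers. Comparing them with the parentals, only the vi allele has switched, so vi is the middle locus and the order is f – vi – s.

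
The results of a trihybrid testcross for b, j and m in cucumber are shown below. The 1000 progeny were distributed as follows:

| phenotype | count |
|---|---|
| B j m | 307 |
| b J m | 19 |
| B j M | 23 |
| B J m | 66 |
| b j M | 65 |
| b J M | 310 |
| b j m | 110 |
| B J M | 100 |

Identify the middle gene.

The two most frequent reciprocal classes, B j m and b J M, are the parental types, so the F1 was B j m / b J M.
The two rarest classes, B j M and b J m, are the double crossovers. Comparing them with the parentals, only the m allele has switched, so m is the middle locus and the order is j – m – b.

m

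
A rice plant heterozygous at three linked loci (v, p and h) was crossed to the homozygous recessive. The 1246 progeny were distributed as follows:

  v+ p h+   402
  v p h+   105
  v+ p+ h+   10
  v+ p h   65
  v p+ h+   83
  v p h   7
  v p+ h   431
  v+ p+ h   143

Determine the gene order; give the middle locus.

The two most frequent reciprocal classes, v+ p h+ and v p+ h, are the parental types, so the F1 was v+ p h+ / v p+ h.
The two rarest classes, v+ p+ h+ and v p h, are the double crossovers. Comparing them with the parentals, only the p allele has switched, so p is the middle locus and the order is v – p – h.

p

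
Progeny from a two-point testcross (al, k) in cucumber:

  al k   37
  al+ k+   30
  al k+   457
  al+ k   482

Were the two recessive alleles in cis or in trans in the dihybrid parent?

trans

The two most frequent classes are al+ k (482) and al k+ (457); these are the parental (non-recombinant) types.
So the F1 carried al+ k on one chromosome and al k+ on the other — the recessive alleles are on opposite chromosomes (trans / repulsion).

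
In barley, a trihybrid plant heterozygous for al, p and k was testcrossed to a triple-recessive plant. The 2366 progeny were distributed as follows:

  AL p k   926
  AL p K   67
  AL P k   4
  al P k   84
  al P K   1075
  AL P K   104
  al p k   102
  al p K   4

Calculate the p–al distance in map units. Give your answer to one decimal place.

The two most frequent reciprocal classes, AL p k and al P K, are the parental types, so the F1 was AL p k / al P K.
The two rarest classes, AL P k and al p K, are the double crossovers. Comparing them with the parentals, only the p allele has switched, so p is the middle locus and the order is al – p – k.
Crossovers in the al–p interval produce the single-crossover classes al p k and AL P K (102 + 104 = 206) plus the double crossovers (8).
RF(al–p) = (206 + 8) / 2366 = 214/2366 = 0.0904 → 9.0 map units.

9.0 map units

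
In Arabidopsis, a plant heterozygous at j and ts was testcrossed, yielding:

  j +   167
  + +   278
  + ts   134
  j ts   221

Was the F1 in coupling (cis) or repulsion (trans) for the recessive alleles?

The two most frequent classes are + + (278) and j ts (221); these are the parental (non-recombinant) types.
So the F1 carried + + on one chromosome and j ts on the other — the recessive alleles are on the same chromosome (cis / coupling).

cis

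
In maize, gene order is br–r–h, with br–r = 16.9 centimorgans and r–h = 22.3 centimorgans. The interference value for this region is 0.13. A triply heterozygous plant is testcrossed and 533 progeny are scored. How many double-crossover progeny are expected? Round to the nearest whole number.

Map distances give recombination frequencies of 0.169 and 0.223 for the two intervals.
With interference 0.13 (so coincidence = 0.87), expected double-crossover frequency = 0.169 × 0.223 × 0.87 = 0.03279.
Expected number = 0.03279 × 533 = 17.48 ≈ 17.

17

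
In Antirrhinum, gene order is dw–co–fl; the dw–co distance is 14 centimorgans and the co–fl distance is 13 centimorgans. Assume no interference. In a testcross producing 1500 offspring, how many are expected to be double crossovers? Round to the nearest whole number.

27

Map distances give recombination frequencies of 0.140 and 0.130 for the two intervals.
With no interference, expected double-crossover frequency = 0.140 × 0.130 = 0.01820.
Expected number = 0.01820 × 1500 = 27.30 ≈ 27.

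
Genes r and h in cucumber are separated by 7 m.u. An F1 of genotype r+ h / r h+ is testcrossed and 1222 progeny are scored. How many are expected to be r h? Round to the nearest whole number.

43

A map distance of 7 m.u. corresponds to a recombination frequency of 0.070.
The F1 is r+ h / r h+, so r h is a recombinant gamete class with expected frequency r/2 = 0.070/2 = 0.0350.
Expected number = 0.0350 × 1222 = 42.77 ≈ 43.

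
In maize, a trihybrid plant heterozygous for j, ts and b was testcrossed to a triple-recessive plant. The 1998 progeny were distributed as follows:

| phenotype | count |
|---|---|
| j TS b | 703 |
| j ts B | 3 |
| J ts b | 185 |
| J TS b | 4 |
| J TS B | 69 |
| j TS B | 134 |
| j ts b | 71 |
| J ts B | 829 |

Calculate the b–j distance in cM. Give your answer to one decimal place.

The two most frequent reciprocal classes, j TS b and J ts B, are the parental types, so the F1 was j TS b / J ts B.
The two rarest classes, J TS b and j ts B, are the double crossovers. Comparing them with the parentals, only the j allele has switched, so j is the middle locus and the order is ts – j – b.
Crossovers in the j–b interval produce the single-crossover classes j TS B and J ts b (134 + 185 = 319) plus the double crossovers (7).
RF(j–b) = (319 + 7) / 1998 = 326/1998 = 0.1632 → 16.3 cM.

16.3 cM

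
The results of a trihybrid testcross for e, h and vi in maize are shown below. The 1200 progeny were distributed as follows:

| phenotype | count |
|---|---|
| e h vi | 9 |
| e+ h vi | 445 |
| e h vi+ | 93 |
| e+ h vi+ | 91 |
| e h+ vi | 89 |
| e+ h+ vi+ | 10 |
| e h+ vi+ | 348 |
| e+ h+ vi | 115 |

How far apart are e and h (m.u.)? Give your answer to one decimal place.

The two most frequent reciprocal classes, e h+ vi+ and e+ h vi, are the parental types, so the F1 was e h+ vi+ / e+ h vi.
The two rarest classes, e+ h+ vi+ and e h vi, are the double crossovers. Comparing them with the parentals, only the e allele has switched, so e is the middle locus and the order is vi – e – h.
Crossovers in the e–h interval produce the single-crossover classes e h vi+ and e+ h+ vi (93 + 115 = 208) plus the double crossovers (19).
RF(e–h) = (208 + 19) / 1200 = 227/1200 = 0.1892 → 18.9 m.u.

18.9 m.u.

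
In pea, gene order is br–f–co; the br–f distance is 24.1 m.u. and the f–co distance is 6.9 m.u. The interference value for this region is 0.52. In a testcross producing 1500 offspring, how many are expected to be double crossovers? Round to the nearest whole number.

12

Map distances give recombination frequencies of 0.241 and 0.069 for the two intervals.
With interference 0.52 (so coincidence = 0.48), expected double-crossover frequency = 0.241 × 0.069 × 0.48 = 0.00798.
Expected number = 0.00798 × 1500 = 11.97 ≈ 12.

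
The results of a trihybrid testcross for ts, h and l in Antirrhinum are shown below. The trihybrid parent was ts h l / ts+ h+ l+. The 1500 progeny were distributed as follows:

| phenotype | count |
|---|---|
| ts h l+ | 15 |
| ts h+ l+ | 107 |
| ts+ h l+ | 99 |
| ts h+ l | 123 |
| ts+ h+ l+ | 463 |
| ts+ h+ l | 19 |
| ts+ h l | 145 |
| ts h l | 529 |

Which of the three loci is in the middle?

l

The two rarest classes, ts h l+ and ts+ h+ l, are the double crossovers. Comparing them with the parentals, only the l allele has switched, so l is the middle locus and the order is ts – l – h.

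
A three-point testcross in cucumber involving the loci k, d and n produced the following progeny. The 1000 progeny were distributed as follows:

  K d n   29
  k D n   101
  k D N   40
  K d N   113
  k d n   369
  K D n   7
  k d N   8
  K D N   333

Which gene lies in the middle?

n

The two most frequent reciprocal classes, k d n and K D N, are the parental types, so the F1 was k d n / K D N.
The two rarest classes, k d N and K D n, are the double crossovers. Comparing them with the parentals, only the n allele has switched, so n is the middle locus and the order is d – n – k.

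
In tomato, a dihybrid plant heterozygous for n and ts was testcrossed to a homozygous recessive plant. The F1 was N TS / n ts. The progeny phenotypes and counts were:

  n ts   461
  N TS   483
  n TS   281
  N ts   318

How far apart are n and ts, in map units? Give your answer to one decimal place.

38.8 map units

The recombinant classes are N ts and n TS: 318 + 281 = 599.
Recombination frequency = 599/1543 = 0.3882 ≈ 38.8%, i.e. 38.8 map units.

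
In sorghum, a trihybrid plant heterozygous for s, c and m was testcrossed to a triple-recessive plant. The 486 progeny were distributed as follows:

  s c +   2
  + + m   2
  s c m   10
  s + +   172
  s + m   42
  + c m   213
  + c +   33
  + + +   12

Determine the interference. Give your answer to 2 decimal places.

0.05

The two most frequent reciprocal classes, s + + and + c m, are the parental types, so the F1 was s + + / + c m.
The two rarest classes, s c + and + + m, are the double crossovers. Comparing them with the parentals, only the c allele has switched, so c is the middle locus and the order is s – c – m.
s–c: (22 + 4)/486 = 0.0535; c–m: (75 + 4)/486 = 0.1626.
Expected DCO frequency = 0.0535 × 0.1626 ≈ 0.00870; observed = 4/486 ≈ 0.00823.
Coefficient of coincidence = 0.00823/0.00870 ≈ 0.95; interference = 1 − 0.95 = 0.05.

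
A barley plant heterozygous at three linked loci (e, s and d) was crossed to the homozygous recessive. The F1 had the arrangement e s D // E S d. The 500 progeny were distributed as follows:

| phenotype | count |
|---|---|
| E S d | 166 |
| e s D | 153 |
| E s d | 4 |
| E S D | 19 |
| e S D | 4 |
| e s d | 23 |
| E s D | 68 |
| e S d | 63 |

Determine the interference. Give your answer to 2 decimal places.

The two rarest classes, e S D and E s d, are the double crossovers. Comparing them with the parentals, only the s allele has switched, so s is the middle locus and the order is d – s – e.
d–s: (42 + 8)/500 = 0.1000; s–e: (131 + 8)/500 = 0.2780.
Expected DCO frequency = 0.1000 × 0.2780 ≈ 0.02780; observed = 8/500 ≈ 0.01600.
Coefficient of coincidence = 0.01600/0.02780 ≈ 0.58; interference = 1 − 0.58 = 0.42.

0.42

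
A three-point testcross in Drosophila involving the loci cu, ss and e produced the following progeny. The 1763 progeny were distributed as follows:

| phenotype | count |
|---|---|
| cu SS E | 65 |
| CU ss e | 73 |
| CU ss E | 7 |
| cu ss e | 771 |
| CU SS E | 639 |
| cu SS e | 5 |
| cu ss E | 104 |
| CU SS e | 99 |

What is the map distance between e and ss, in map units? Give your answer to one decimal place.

12.2 map units

The two most frequent reciprocal classes, CU SS E and cu ss e, are the parental types, so the F1 was CU SS E / cu ss e.
The two rarest classes, CU ss E and cu SS e, are the double crossovers. Comparing them with the parentals, only the ss allele has switched, so ss is the middle locus and the order is e – ss – cu.
Crossovers in the e–ss interval produce the single-crossover classes CU SS e and cu ss E (99 + 104 = 203) plus the double crossovers (12).
RF(e–ss) = (203 + 12) / 1763 = 215/1763 = 0.1220 → 12.2 map units.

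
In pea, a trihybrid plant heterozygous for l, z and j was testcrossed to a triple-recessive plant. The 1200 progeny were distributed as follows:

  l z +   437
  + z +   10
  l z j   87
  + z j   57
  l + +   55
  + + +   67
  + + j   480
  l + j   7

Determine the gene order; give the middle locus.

l

The two most frequent reciprocal classes, + + j and l z +, are the parental types, so the F1 was + + j / l z +.
The two rarest classes, l + j and + z +, are the double crossovers. Comparing them with the parentals, only the l allele has switched, so l is the middle locus and the order is z – l – j.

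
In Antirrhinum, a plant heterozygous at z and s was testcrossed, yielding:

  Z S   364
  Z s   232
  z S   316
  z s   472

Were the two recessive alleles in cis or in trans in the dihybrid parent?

cis

The two most frequent classes are Z S (364) and z s (472); these are the parental (non-recombinant) types.
So the F1 carried Z S on one chromosome and z s on the other — the recessive alleles are on the same chromosome (cis / coupling).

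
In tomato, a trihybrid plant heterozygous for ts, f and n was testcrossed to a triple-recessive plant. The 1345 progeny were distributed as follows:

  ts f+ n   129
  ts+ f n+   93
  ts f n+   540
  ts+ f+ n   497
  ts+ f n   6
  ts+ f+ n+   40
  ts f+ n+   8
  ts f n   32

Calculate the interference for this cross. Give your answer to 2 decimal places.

0.07

The two most frequent reciprocal classes, ts+ f+ n and ts f n+, are the parental types, so the F1 was ts+ f+ n / ts f n+.
The two rarest classes, ts+ f n and ts f+ n+, are the double crossovers. Comparing them with the parentals, only the f allele has switched, so f is the middle locus and the order is n – f – ts.
n–f: (72 + 14)/1345 = 0.0639; f–ts: (222 + 14)/1345 = 0.1755.
Expected DCO frequency = 0.0639 × 0.1755 ≈ 0.01121; observed = 14/1345 ≈ 0.01041.
Coefficient of coincidence = 0.01041/0.01121 ≈ 0.93; interference = 1 − 0.93 = 0.07.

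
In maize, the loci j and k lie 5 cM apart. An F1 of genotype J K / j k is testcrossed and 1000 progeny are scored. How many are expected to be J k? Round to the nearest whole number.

25

A map distance of 5 cM corresponds to a recombination frequency of 0.050.
The F1 is J K / j k, so J k is a recombinant gamete class with expected frequency r/2 = 0.050/2 = 0.0250.
Expected number = 0.0250 × 1000 = 25.00 ≈ 25.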